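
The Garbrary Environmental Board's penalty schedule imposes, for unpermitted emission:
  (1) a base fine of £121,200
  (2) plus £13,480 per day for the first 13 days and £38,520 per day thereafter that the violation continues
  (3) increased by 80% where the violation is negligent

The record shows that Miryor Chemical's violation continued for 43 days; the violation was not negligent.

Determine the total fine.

Civil penalty: £1,452,040

First 13 days: 13 × £13,480 = £175,240
Remaining days: (43 − 13) × £38,520 = £1,155,600
Per-day component: £175,240 + £1,155,600 = £1,330,840
Base plus per-day: £121,200 + £1,330,840 = £1,452,040
The violation was not negligent: no 80% increase.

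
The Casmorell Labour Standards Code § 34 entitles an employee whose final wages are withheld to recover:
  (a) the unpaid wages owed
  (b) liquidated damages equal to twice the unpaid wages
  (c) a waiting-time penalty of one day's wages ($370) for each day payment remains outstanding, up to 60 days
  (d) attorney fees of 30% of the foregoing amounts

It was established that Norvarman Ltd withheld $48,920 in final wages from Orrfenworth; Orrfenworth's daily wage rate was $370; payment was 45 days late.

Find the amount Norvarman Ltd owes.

Doubled: 2 × $48,920 = $97,840
Penalty days: min(45, 60) = 45
Waiting-time penalty: 45 × $370 = $16,650
Subtotal: $48,920 + $97,840 + $16,650 = $163,410
Attorney fees: 30% of $163,410 = $49,023
Total award: $163,410 + $49,023 = $212,433

$212,433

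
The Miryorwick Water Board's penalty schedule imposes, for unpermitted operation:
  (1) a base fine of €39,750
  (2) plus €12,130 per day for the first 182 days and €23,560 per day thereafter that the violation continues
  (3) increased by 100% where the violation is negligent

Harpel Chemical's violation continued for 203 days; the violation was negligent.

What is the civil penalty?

First 182 days: 182 × €12,130 = €2,207,660
Remaining days: (203 − 182) × €23,560 = €494,760
Per-day component: €2,207,660 + €494,760 = €2,702,420
Base plus per-day: €39,750 + €2,702,420 = €2,742,170
Enhancement: 100% of €2,742,170 = €2,742,170
Enhanced fine: €2,742,170 + €2,742,170 = €5,484,340

€5,484,340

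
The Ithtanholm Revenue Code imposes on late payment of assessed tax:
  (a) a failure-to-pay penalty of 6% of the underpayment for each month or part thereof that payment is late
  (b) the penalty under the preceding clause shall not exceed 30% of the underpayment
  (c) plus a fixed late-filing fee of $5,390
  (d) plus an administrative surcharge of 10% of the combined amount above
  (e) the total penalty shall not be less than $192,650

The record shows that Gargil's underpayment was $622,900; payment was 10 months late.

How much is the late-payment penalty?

Accrued rate: 6% × 10 = 60%, capped at 30% → 30%
Failure-to-pay penalty: 30% of $622,900 = $186,870
Penalty before surcharge: $186,870 + $5,390 = $192,260
Administrative surcharge: 10% of $192,260 = $19,226
Total penalty: $192,260 + $19,226 = $211,486
Minimum $192,650: $211,486 meets the minimum, no increase.

$211,486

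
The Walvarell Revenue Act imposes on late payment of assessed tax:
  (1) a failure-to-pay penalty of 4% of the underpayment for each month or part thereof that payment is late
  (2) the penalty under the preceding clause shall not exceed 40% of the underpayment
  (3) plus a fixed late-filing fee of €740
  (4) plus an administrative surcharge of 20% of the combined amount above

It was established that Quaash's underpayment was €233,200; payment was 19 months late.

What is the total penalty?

Accrued rate: 4% × 19 = 76%, capped at 40% → 40%
Failure-to-pay penalty: 40% of €233,200 = €93,280
Penalty before surcharge: €93,280 + €740 = €94,020
Administrative surcharge: 20% of €94,020 = €18,804
Total penalty: €94,020 + €18,804 = €112,824

€112,824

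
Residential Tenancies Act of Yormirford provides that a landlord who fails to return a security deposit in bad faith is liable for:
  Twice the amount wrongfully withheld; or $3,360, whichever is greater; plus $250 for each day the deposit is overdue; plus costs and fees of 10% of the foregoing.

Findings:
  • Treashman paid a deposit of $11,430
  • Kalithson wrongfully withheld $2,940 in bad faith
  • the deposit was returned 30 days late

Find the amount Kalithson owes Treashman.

$14,718

Doubled: 2 × $2,940 = $5,880
Minimum $3,360: $5,880 meets the minimum, no increase.
Late-return penalty: 30 × $250 = $7,500
Damages plus late penalty: $5,880 + $7,500 = $13,380
Costs and fees: 10% of $13,380 = $1,338
Total recovery: $13,380 + $1,338 = $14,718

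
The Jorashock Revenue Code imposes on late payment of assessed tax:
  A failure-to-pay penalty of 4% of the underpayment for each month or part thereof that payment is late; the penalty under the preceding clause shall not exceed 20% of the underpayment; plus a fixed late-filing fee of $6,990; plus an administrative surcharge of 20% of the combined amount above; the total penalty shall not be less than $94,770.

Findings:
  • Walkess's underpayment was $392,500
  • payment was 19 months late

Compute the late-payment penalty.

$102,588

Accrued rate: 4% × 19 = 76%, capped at 20% → 20%
Failure-to-pay penalty: 20% of $392,500 = $78,500
Penalty before surcharge: $78,500 + $6,990 = $85,490
Administrative surcharge: 20% of $85,490 = $17,098
Total penalty: $85,490 + $17,098 = $102,588
Minimum $94,770: $102,588 meets the minimum, no increase.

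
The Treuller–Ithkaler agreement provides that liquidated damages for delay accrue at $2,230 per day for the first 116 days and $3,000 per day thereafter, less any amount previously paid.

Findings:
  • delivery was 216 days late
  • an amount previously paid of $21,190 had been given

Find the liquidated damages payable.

First 116 days: 116 × $2,230 = $258,680
Remaining days: (216 − 116) × $3,000 = $300,000
Accrued per-day damages: $258,680 + $300,000 = $558,680
Less amount previously paid: $558,680 − $21,190 = $537,490

Liquidated damages: $537,490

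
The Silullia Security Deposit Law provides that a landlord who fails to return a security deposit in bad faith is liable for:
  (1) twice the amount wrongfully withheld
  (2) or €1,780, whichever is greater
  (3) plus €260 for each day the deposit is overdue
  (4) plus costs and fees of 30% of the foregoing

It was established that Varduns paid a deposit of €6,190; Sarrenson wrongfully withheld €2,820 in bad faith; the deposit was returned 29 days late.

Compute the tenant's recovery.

Recovery: €17,134

Doubled: 2 × €2,820 = €5,640
Minimum €1,780: €5,640 meets the minimum, no increase.
Late-return penalty: 29 × €260 = €7,540
Damages plus late penalty: €5,640 + €7,540 = €13,180
Costs and fees: 30% of €13,180 = €3,954
Total recovery: €13,180 + €3,954 = €17,134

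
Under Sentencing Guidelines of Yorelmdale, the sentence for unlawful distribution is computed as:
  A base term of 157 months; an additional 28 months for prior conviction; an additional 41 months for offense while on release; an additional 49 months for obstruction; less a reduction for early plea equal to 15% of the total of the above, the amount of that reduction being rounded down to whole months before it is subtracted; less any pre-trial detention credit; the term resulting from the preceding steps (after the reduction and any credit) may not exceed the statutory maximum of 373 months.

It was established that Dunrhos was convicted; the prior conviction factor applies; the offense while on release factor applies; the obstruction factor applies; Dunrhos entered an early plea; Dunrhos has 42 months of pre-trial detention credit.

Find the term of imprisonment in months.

Prior conviction enhancement: +28 months
Offense while on release enhancement: +41 months
Obstruction enhancement: +49 months
Adjusted term: 157 months + 28 months + 41 months + 49 months = 275 months
Early plea reduction: 15% of 275 months = 41 months (rounded down)
After reduction: 275 − 41 = 234 months
Less pre-trial detention credit: 234 months − 42 months = 192 months
Cap at 373 months: 192 months is within the cap, no reduction.

192 months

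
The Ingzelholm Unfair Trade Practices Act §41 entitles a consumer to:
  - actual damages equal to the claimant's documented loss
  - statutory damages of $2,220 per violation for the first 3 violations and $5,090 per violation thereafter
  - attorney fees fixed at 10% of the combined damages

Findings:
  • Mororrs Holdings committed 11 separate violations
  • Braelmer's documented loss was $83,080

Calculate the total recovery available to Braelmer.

$143,506

First 3 violations: 3 × $2,220 = $6,660
Remaining violations: (11 − 3) × $5,090 = $40,720
Statutory damages: $6,660 + $40,720 = $47,380
Combined damages: $83,080 + $47,380 = $130,460
Attorney fees: 10% of $130,460 = $13,046
Total recovery: $130,460 + $13,046 = $143,506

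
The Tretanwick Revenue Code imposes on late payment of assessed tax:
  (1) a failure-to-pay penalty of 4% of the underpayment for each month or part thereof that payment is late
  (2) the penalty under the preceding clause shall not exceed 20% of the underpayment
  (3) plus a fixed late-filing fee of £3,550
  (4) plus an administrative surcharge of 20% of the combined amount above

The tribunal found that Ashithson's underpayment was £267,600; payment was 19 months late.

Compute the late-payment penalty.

Accrued rate: 4% × 19 = 76%, capped at 20% → 20%
Failure-to-pay penalty: 20% of £267,600 = £53,520
Penalty before surcharge: £53,520 + £3,550 = £57,070
Administrative surcharge: 20% of £57,070 = £11,414
Total penalty: £57,070 + £11,414 = £68,484

£68,484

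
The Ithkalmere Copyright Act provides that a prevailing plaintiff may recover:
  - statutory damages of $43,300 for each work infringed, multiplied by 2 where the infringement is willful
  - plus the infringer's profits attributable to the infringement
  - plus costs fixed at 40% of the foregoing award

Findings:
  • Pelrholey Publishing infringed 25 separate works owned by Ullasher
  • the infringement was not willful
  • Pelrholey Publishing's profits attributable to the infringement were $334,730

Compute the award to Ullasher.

Statutory damages: 25 × $43,300 = $1,082,500
Infringement not willful: no ×2 enhancement.
Combined award: $1,082,500 + $334,730 = $1,417,230
Costs: 40% of $1,417,230 = $566,892
Award plus costs: $1,417,230 + $566,892 = $1,984,122

$1,984,122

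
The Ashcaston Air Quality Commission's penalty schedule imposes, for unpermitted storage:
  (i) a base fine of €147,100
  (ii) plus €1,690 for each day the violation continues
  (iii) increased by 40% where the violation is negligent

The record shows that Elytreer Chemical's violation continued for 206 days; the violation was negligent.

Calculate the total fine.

€693,336

Per-day component: 206 × €1,690 = €348,140
Base plus per-day: €147,100 + €348,140 = €495,240
Enhancement: 40% of €495,240 = €198,096
Enhanced fine: €495,240 + €198,096 = €693,336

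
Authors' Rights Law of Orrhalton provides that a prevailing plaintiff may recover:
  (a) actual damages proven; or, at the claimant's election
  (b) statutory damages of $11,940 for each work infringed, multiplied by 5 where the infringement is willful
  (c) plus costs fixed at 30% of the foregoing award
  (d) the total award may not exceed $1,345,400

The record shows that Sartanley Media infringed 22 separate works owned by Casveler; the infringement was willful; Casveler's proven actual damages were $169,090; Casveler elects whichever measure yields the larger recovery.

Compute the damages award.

$1,345,400

Statutory damages: 22 × $11,940 = $262,680
Multiplied by 5: 5 × $262,680 = $1,313,400
Greater of actual damages ($169,090) or enhanced statutory damages ($1,313,400): $1,313,400
Costs: 30% of $1,313,400 = $394,020
Award plus costs: $1,313,400 + $394,020 = $1,707,420
Cap at $1,345,400: $1,707,420 exceeds the cap → $1,345,400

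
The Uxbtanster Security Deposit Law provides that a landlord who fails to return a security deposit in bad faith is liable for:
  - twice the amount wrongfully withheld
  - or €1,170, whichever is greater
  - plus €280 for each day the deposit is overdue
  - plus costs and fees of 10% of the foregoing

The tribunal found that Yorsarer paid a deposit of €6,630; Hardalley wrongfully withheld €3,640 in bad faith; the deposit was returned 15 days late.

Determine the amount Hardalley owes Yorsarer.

Doubled: 2 × €3,640 = €7,280
Minimum €1,170: €7,280 meets the minimum, no increase.
Late-return penalty: 15 × €280 = €4,200
Damages plus late penalty: €7,280 + €4,200 = €11,480
Costs and fees: 10% of €11,480 = €1,148
Total recovery: €11,480 + €1,148 = €12,628

€12,628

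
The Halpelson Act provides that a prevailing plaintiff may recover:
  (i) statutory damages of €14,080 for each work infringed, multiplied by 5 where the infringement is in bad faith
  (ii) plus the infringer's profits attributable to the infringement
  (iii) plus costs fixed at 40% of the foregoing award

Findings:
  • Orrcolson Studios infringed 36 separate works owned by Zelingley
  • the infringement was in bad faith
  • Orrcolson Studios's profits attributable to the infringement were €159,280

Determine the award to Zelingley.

€3,771,152

Statutory damages: 36 × €14,080 = €506,880
Multiplied by 5: 5 × €506,880 = €2,534,400
Combined award: €2,534,400 + €159,280 = €2,693,680
Costs: 40% of €2,693,680 = €1,077,472
Award plus costs: €2,693,680 + €1,077,472 = €3,771,152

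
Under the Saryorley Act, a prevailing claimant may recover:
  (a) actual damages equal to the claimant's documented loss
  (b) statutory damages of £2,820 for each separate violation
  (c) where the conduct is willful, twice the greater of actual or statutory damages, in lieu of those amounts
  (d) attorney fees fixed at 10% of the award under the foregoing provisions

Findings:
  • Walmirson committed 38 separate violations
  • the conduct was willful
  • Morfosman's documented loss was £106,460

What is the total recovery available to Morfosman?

Statutory damages: 38 × £2,820 = £107,160
Greater of actual damages (£106,460) or statutory damages (£107,160): £107,160
Doubled: 2 × £107,160 = £214,320
Attorney fees: 10% of £214,320 = £21,432
Total recovery: £214,320 + £21,432 = £235,752

Total recovery: £235,752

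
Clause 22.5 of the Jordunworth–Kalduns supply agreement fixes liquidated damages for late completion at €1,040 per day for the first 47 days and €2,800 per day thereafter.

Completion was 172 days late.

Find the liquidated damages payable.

€398,880

First 47 days: 47 × €1,040 = €48,880
Remaining days: (172 − 47) × €2,800 = €350,000
Accrued per-day damages: €48,880 + €350,000 = €398,880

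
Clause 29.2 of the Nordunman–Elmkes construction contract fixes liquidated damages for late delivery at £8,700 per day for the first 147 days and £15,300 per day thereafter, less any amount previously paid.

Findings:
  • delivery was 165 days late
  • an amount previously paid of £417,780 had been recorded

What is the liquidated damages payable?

First 147 days: 147 × £8,700 = £1,278,900
Remaining days: (165 − 147) × £15,300 = £275,400
Accrued per-day damages: £1,278,900 + £275,400 = £1,554,300
Less amount previously paid: £1,554,300 − £417,780 = £1,136,520

Liquidated damages: £1,136,520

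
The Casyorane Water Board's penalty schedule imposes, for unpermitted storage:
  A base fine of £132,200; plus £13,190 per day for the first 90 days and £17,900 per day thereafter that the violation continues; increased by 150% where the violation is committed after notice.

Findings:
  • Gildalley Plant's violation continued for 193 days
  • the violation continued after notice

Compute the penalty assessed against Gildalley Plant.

First 90 days: 90 × £13,190 = £1,187,100
Remaining days: (193 − 90) × £17,900 = £1,843,700
Per-day component: £1,187,100 + £1,843,700 = £3,030,800
Base plus per-day: £132,200 + £3,030,800 = £3,163,000
Enhancement: 150% of £3,163,000 = £4,744,500
Enhanced fine: £3,163,000 + £4,744,500 = £7,907,500

£7,907,500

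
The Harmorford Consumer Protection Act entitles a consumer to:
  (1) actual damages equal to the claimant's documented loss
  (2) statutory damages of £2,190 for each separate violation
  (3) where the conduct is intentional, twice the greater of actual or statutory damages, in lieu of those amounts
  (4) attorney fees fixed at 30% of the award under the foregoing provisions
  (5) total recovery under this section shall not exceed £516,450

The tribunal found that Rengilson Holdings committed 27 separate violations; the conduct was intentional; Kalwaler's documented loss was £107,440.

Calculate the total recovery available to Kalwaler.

£279,344

Statutory damages: 27 × £2,190 = £59,130
Greater of actual damages (£107,440) or statutory damages (£59,130): £107,440
Doubled: 2 × £107,440 = £214,880
Attorney fees: 30% of £214,880 = £64,464
Total before cap: £214,880 + £64,464 = £279,344
Cap at £516,450: £279,344 is within the cap, no reduction.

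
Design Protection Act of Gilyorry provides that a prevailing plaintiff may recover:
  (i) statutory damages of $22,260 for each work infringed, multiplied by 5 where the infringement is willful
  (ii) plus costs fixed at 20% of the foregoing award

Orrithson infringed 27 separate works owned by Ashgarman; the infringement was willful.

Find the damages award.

$3,606,120

Statutory damages: 27 × $22,260 = $601,020
Multiplied by 5: 5 × $601,020 = $3,005,100
Costs: 20% of $3,005,100 = $601,020
Award plus costs: $3,005,100 + $601,020 = $3,606,120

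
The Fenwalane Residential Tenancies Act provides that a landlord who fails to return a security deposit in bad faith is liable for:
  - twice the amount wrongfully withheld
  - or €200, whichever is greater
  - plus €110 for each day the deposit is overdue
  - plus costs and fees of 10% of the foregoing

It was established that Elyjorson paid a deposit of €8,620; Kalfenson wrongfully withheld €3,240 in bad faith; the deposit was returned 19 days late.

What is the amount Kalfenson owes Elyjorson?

Doubled: 2 × €3,240 = €6,480
Minimum €200: €6,480 meets the minimum, no increase.
Late-return penalty: 19 × €110 = €2,090
Damages plus late penalty: €6,480 + €2,090 = €8,570
Costs and fees: 10% of €8,570 = €857
Total recovery: €8,570 + €857 = €9,427

€9,427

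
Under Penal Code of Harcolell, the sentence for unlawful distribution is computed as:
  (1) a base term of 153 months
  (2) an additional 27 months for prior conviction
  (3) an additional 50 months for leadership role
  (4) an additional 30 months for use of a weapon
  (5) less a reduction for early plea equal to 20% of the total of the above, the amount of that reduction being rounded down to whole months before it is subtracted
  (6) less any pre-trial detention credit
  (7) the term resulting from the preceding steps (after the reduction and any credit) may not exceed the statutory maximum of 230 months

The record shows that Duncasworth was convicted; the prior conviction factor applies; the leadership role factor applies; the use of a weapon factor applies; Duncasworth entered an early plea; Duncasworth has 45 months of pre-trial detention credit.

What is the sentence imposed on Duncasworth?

Prior conviction enhancement: +27 months
Leadership role enhancement: +50 months
Use of a weapon enhancement: +30 months
Adjusted term: 153 months + 27 months + 50 months + 30 months = 260 months
Early plea reduction: 20% of 260 months = 52 months (rounded down)
After reduction: 260 − 52 = 208 months
Less pre-trial detention credit: 208 months − 45 months = 163 months
Cap at 230 months: 163 months is within the cap, no reduction.

163 months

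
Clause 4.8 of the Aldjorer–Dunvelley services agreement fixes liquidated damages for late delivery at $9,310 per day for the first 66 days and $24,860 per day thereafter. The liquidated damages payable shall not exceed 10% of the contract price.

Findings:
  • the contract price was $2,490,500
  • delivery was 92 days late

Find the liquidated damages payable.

$249,050

First 66 days: 66 × $9,310 = $614,460
Remaining days: (92 − 66) × $24,860 = $646,360
Accrued per-day damages: $614,460 + $646,360 = $1,260,820
Cap: 10% of $2,490,500 = $249,050
Cap at $249,050: $1,260,820 exceeds the cap → $249,050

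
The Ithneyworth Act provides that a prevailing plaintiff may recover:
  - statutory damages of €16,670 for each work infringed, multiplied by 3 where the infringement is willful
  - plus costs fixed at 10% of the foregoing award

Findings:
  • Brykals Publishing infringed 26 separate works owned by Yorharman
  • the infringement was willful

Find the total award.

Award: €1,430,286

Statutory damages: 26 × €16,670 = €433,420
Trebled: 3 × €433,420 = €1,300,260
Costs: 10% of €1,300,260 = €130,026
Award plus costs: €1,300,260 + €130,026 = €1,430,286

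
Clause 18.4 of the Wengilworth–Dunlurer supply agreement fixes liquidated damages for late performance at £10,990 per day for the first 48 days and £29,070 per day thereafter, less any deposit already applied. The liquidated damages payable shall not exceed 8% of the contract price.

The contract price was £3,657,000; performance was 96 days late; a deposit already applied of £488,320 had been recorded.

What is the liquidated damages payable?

First 48 days: 48 × £10,990 = £527,520
Remaining days: (96 − 48) × £29,070 = £1,395,360
Accrued per-day damages: £527,520 + £1,395,360 = £1,922,880
Less deposit already applied: £1,922,880 − £488,320 = £1,434,560
Cap: 8% of £3,657,000 = £292,560
Cap at £292,560: £1,434,560 exceeds the cap → £292,560

Liquidated damages: £292,560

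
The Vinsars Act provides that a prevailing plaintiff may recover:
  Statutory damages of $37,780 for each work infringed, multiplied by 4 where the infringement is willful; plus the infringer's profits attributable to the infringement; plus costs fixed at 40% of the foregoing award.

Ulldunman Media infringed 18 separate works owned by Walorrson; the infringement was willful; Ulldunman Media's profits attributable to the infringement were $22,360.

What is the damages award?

Statutory damages: 18 × $37,780 = $680,040
Multiplied by 4: 4 × $680,040 = $2,720,160
Combined award: $2,720,160 + $22,360 = $2,742,520
Costs: 40% of $2,742,520 = $1,097,008
Award plus costs: $2,742,520 + $1,097,008 = $3,839,528

$3,839,528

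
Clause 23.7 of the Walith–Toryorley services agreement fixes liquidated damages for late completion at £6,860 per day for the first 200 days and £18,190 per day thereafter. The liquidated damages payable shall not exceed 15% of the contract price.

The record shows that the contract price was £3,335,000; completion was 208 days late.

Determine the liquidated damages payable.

Liquidated damages: £500,250

First 200 days: 200 × £6,860 = £1,372,000
Remaining days: (208 − 200) × £18,190 = £145,520
Accrued per-day damages: £1,372,000 + £145,520 = £1,517,520
Cap: 15% of £3,335,000 = £500,250
Cap at £500,250: £1,517,520 exceeds the cap → £500,250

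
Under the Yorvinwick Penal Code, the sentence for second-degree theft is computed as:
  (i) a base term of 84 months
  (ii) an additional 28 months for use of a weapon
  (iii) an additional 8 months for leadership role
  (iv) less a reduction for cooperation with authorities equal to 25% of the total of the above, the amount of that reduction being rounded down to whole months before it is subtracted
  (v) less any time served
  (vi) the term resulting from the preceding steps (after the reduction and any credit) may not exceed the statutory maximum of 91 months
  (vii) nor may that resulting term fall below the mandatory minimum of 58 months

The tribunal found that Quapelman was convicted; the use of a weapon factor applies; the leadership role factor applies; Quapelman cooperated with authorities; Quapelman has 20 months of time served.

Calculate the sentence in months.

Use of a weapon enhancement: +28 months
Leadership role enhancement: +8 months
Adjusted term: 84 months + 28 months + 8 months = 120 months
Cooperation with authorities reduction: 25% of 120 months = 30 months (rounded down)
After reduction: 120 − 30 = 90 months
Less time served: 90 months − 20 months = 70 months
Cap at 91 months: 70 months is within the cap, no reduction.
Minimum 58 months: 70 months meets the minimum, no increase.

70 months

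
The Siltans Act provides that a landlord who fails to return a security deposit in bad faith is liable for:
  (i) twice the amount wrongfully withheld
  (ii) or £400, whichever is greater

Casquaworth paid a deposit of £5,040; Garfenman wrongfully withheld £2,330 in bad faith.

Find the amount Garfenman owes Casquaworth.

Doubled: 2 × £2,330 = £4,660
Minimum £400: £4,660 meets the minimum, no increase.

£4,660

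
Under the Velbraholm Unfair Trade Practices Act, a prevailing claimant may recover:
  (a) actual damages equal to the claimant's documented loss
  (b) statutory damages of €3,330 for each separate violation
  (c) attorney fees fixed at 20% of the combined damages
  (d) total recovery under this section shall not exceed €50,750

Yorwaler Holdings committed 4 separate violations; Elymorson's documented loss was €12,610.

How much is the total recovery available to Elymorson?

€31,116

Statutory damages: 4 × €3,330 = €13,320
Combined damages: €12,610 + €13,320 = €25,930
Attorney fees: 20% of €25,930 = €5,186
Total before cap: €25,930 + €5,186 = €31,116
Cap at €50,750: €31,116 is within the cap, no reduction.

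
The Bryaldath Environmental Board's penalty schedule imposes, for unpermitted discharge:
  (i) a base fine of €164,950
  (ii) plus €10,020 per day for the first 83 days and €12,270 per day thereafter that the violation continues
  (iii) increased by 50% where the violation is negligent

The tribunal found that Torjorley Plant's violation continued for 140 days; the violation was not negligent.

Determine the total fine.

First 83 days: 83 × €10,020 = €831,660
Remaining days: (140 − 83) × €12,270 = €699,390
Per-day component: €831,660 + €699,390 = €1,531,050
Base plus per-day: €164,950 + €1,531,050 = €1,696,000
The violation was not negligent: no 50% increase.

€1,696,000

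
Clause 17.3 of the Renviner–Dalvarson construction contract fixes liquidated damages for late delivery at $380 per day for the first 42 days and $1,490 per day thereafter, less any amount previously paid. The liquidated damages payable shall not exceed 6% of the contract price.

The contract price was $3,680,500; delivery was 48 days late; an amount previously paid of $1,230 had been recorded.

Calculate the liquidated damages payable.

$23,670

First 42 days: 42 × $380 = $15,960
Remaining days: (48 − 42) × $1,490 = $8,940
Accrued per-day damages: $15,960 + $8,940 = $24,900
Less amount previously paid: $24,900 − $1,230 = $23,670
Cap: 6% of $3,680,500 = $220,830
Cap at $220,830: $23,670 is within the cap, no reduction.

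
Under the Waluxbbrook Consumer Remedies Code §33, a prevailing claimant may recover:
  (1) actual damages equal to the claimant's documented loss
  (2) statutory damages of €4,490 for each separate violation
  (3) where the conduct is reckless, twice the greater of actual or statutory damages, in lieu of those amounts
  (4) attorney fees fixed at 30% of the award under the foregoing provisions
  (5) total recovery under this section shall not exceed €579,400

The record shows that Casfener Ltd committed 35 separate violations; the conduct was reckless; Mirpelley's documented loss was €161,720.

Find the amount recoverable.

Statutory damages: 35 × €4,490 = €157,150
Greater of actual damages (€161,720) or statutory damages (€157,150): €161,720
Doubled: 2 × €161,720 = €323,440
Attorney fees: 30% of €323,440 = €97,032
Total before cap: €323,440 + €97,032 = €420,472
Cap at €579,400: €420,472 is within the cap, no reduction.

€420,472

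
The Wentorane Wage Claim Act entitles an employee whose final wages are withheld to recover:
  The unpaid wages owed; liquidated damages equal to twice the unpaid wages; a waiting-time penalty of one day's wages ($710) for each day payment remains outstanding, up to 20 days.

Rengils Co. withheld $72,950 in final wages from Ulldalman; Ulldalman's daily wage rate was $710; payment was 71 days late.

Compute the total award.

Doubled: 2 × $72,950 = $145,900
Penalty days: min(71, 20) = 20
Waiting-time penalty: 20 × $710 = $14,200
Total award: $72,950 + $145,900 + $14,200 = $233,050

$233,050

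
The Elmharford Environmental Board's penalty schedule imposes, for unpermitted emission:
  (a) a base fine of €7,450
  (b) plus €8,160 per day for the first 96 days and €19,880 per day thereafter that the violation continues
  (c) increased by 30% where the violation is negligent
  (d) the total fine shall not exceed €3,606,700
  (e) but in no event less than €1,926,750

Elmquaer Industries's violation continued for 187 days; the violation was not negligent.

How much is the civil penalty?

Civil penalty: €2,599,890

First 96 days: 96 × €8,160 = €783,360
Remaining days: (187 − 96) × €19,880 = €1,809,080
Per-day component: €783,360 + €1,809,080 = €2,592,440
Base plus per-day: €7,450 + €2,592,440 = €2,599,890
The violation was not negligent: no 30% increase.
Cap at €3,606,700: €2,599,890 is within the cap, no reduction.
Minimum €1,926,750: €2,599,890 meets the minimum, no increase.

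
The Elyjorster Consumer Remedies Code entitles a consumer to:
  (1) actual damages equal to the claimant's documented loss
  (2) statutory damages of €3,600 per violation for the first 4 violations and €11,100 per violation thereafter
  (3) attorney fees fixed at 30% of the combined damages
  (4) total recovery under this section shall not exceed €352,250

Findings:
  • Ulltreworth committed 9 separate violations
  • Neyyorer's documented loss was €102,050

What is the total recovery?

First 4 violations: 4 × €3,600 = €14,400
Remaining violations: (9 − 4) × €11,100 = €55,500
Statutory damages: €14,400 + €55,500 = €69,900
Combined damages: €102,050 + €69,900 = €171,950
Attorney fees: 30% of €171,950 = €51,585
Total before cap: €171,950 + €51,585 = €223,535
Cap at €352,250: €223,535 is within the cap, no reduction.

€223,535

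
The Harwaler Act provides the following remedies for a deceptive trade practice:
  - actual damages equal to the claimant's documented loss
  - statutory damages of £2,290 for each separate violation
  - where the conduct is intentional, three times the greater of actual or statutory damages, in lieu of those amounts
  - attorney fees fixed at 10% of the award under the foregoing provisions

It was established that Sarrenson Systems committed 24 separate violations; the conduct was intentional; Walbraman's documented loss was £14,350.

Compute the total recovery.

Statutory damages: 24 × £2,290 = £54,960
Greater of actual damages (£14,350) or statutory damages (£54,960): £54,960
Trebled: 3 × £54,960 = £164,880
Attorney fees: 10% of £164,880 = £16,488
Total recovery: £164,880 + £16,488 = £181,368

Total recovery: £181,368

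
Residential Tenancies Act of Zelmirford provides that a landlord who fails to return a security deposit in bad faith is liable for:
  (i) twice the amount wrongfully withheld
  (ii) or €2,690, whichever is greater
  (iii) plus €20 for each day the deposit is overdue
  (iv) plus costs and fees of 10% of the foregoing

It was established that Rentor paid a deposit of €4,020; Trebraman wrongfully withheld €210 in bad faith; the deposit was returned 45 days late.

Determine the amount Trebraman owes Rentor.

€3,949

Doubled: 2 × €210 = €420
Minimum €2,690: €420 is below the minimum → €2,690
Late-return penalty: 45 × €20 = €900
Damages plus late penalty: €2,690 + €900 = €3,590
Costs and fees: 10% of €3,590 = €359
Total recovery: €3,590 + €359 = €3,949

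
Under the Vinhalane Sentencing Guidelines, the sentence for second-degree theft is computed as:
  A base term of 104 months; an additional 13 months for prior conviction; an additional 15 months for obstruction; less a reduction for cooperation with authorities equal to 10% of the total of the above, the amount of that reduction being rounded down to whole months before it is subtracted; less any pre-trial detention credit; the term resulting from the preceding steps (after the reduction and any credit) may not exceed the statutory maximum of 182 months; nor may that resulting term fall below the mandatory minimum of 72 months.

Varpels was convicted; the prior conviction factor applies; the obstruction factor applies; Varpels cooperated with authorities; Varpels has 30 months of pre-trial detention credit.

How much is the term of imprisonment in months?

Prior conviction enhancement: +13 months
Obstruction enhancement: +15 months
Adjusted term: 104 months + 13 months + 15 months = 132 months
Cooperation with authorities reduction: 10% of 132 months = 13 months (rounded down)
After reduction: 132 − 13 = 119 months
Less pre-trial detention credit: 119 months − 30 months = 89 months
Cap at 182 months: 89 months is within the cap, no reduction.
Minimum 72 months: 89 months meets the minimum, no increase.

89 months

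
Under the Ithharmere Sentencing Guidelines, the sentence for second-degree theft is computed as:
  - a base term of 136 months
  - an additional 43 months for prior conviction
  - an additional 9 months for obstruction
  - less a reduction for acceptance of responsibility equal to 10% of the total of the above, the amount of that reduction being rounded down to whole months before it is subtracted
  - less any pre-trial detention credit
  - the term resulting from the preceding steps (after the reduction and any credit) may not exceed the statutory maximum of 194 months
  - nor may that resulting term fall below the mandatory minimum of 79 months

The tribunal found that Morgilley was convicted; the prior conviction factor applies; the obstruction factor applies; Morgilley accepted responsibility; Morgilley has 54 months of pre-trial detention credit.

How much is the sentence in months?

Prior conviction enhancement: +43 months
Obstruction enhancement: +9 months
Adjusted term: 136 months + 43 months + 9 months = 188 months
Acceptance of responsibility reduction: 10% of 188 months = 18 months (rounded down)
After reduction: 188 − 18 = 170 months
Less pre-trial detention credit: 170 months − 54 months = 116 months
Cap at 194 months: 116 months is within the cap, no reduction.
Minimum 79 months: 116 months meets the minimum, no increase.

Sentence: 116 months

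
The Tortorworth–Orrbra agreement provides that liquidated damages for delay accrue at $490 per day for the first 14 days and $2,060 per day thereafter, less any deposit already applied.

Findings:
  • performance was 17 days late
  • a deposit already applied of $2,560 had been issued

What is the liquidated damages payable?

$10,480

First 14 days: 14 × $490 = $6,860
Remaining days: (17 − 14) × $2,060 = $6,180
Accrued per-day damages: $6,860 + $6,180 = $13,040
Less deposit already applied: $13,040 − $2,560 = $10,480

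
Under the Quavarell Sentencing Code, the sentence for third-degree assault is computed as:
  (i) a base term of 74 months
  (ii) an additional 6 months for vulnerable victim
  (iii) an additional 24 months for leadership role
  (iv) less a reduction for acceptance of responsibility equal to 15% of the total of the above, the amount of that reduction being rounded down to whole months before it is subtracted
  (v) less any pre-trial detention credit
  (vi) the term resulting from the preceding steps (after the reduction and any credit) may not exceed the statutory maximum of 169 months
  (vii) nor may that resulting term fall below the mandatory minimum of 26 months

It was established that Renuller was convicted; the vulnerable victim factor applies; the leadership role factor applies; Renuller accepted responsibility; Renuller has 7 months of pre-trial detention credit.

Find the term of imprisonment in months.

Vulnerable victim enhancement: +6 months
Leadership role enhancement: +24 months
Adjusted term: 74 months + 6 months + 24 months = 104 months
Acceptance of responsibility reduction: 15% of 104 months = 15 months (rounded down)
After reduction: 104 − 15 = 89 months
Less pre-trial detention credit: 89 months − 7 months = 82 months
Cap at 169 months: 82 months is within the cap, no reduction.
Minimum 26 months: 82 months meets the minimum, no increase.

82 months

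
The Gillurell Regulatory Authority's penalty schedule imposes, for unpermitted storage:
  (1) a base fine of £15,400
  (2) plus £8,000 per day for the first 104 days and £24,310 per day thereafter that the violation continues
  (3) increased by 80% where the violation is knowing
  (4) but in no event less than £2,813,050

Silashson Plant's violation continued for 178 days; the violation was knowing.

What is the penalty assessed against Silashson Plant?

First 104 days: 104 × £8,000 = £832,000
Remaining days: (178 − 104) × £24,310 = £1,798,940
Per-day component: £832,000 + £1,798,940 = £2,630,940
Base plus per-day: £15,400 + £2,630,940 = £2,646,340
Enhancement: 80% of £2,646,340 = £2,117,072
Enhanced fine: £2,646,340 + £2,117,072 = £4,763,412
Minimum £2,813,050: £4,763,412 meets the minimum, no increase.

£4,763,412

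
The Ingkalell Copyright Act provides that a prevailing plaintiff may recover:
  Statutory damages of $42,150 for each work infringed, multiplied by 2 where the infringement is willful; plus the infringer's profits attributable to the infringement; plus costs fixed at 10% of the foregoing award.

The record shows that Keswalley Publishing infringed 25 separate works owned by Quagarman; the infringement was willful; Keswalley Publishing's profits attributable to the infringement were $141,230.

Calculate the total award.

Statutory damages: 25 × $42,150 = $1,053,750
Doubled: 2 × $1,053,750 = $2,107,500
Combined award: $2,107,500 + $141,230 = $2,248,730
Costs: 10% of $2,248,730 = $224,873
Award plus costs: $2,248,730 + $224,873 = $2,473,603

Award: $2,473,603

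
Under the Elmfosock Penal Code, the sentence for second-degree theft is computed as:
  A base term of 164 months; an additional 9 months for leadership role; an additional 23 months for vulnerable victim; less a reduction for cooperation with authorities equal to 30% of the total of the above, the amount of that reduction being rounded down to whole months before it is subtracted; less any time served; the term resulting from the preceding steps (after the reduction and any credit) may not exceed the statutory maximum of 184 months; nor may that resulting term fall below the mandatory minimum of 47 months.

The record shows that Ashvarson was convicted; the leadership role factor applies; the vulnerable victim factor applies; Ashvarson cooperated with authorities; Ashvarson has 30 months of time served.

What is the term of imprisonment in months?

108 months

Leadership role enhancement: +9 months
Vulnerable victim enhancement: +23 months
Adjusted term: 164 months + 9 months + 23 months = 196 months
Cooperation with authorities reduction: 30% of 196 months = 58 months (rounded down)
After reduction: 196 − 58 = 138 months
Less time served: 138 months − 30 months = 108 months
Cap at 184 months: 108 months is within the cap, no reduction.
Minimum 47 months: 108 months meets the minimum, no increase.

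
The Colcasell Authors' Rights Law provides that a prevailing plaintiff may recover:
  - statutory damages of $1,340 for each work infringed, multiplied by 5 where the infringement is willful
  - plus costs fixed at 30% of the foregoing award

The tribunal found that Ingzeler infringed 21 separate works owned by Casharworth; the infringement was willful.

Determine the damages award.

$182,910

Statutory damages: 21 × $1,340 = $28,140
Multiplied by 5: 5 × $28,140 = $140,700
Costs: 30% of $140,700 = $42,210
Award plus costs: $140,700 + $42,210 = $182,910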